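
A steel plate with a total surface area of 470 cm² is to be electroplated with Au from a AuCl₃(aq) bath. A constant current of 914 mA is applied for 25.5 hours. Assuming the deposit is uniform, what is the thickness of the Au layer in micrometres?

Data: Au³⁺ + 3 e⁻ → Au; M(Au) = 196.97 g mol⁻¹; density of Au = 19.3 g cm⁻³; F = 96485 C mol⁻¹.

Q = I·t = 0.9140 × 91800 = 83910 C; n(e⁻) = 0.8696 mol.
n(Au) = n(e⁻)/3 = 0.2899 mol, so m = 0.2899 × 196.97 = 57.10 g.
Volume = m/ρ = 57.10 / 19.3 = 2.958 cm³.
Thickness = V/A = 2.958 / 470 = 0.00629 cm = 62.9 μm.

62.9 μm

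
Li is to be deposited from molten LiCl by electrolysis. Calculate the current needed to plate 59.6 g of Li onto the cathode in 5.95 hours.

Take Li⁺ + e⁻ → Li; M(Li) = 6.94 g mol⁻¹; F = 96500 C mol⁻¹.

n(Li) = 59.6 / 6.94 = 8.588 mol.
n(e⁻) = 1 × 8.588 = 8.588 mol.
Q = n(e⁻)·F = 8.588 × 96500 = 828700 C.
I = Q/t = 828700 / 21420 s = 38.7 A.

38.7 A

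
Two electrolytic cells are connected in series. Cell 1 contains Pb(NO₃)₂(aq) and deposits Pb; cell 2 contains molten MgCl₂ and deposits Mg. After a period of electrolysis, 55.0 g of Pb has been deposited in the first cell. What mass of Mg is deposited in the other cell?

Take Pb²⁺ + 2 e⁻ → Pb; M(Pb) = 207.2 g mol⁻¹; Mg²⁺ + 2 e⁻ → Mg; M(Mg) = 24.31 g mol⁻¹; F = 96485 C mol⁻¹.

n(Pb) = 55.0 / 207.2 = 0.2654 mol.
Since Pb²⁺ + 2 e⁻ → Pb, n(e⁻) passed = 2 × 0.2654 = 0.5309 mol.
Cells in series carry the same charge, so the same 0.5309 mol of electrons passes through cell 2.
Mg²⁺ + 2 e⁻ → Mg, so n(Mg) = 0.5309 / 2 = 0.2654 mol.
m(Mg) = 0.2654 × 24.31 = 6.45 g.

6.45 g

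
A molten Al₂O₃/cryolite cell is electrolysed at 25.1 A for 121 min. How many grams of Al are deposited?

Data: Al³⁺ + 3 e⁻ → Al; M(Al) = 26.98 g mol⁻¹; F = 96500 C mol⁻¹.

Q = I·t = 25.10 A × 7260.0 s = 182200 C.
n(e⁻) = Q/F = 182200 / 96500 = 1.888 mol.
Al³⁺ + 3 e⁻ → Al, so n(Al) = n(e⁻)/3 = 0.6295 mol.
m = n·M = 0.6295 × 26.98 = 17.0 g.

17.0 g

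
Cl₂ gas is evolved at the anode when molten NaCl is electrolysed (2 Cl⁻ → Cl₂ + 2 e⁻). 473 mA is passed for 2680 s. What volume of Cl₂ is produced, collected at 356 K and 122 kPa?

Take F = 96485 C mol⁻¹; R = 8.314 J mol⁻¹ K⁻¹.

Q = I·t = 0.4730 A × 2680.0 s = 1268 C.
n(e⁻) = Q/F = 1268 / 96485 = 0.01314 mol.
2 electrons are transferred per Cl₂ molecule, so n(Cl₂) = 0.01314 / 2 = 0.006569 mol.
V = nRT/P = (0.006569 × 8.314 × 356) / (122 × 10³ Pa) = 1.59 × 10⁻⁴ m³ = 0.159 L.

0.159 L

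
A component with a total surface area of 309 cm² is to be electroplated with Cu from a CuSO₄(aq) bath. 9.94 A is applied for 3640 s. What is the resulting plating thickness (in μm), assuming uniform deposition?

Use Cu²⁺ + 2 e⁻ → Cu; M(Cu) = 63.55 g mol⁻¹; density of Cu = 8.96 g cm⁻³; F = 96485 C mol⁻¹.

43.0 μm

Q = I·t = 9.940 × 3640.0 = 36180 C; n(e⁻) = 0.3750 mol.
n(Cu) = n(e⁻)/2 = 0.1875 mol, so m = 0.1875 × 63.55 = 11.92 g.
Volume = m/ρ = 11.92 / 8.96 = 1.330 cm³.
Thickness = V/A = 1.330 / 309 = 0.00430 cm = 43.0 μm.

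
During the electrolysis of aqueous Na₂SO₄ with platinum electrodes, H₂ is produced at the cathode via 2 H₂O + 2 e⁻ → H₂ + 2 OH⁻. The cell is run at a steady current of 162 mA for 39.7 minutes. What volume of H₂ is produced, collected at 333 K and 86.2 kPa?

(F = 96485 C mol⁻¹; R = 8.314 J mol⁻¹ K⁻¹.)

0.0642 L

Q = I·t = 0.1620 A × 2382.0 s = 385.9 C.
n(e⁻) = Q/F = 385.9 / 96485 = 0.003999 mol.
2 electrons are transferred per H₂ molecule, so n(H₂) = 0.003999 / 2 = 0.002000 mol.
V = nRT/P = (0.002000 × 8.314 × 333) / (86.2 × 10³ Pa) = 6.42 × 10⁻⁵ m³ = 0.0642 L.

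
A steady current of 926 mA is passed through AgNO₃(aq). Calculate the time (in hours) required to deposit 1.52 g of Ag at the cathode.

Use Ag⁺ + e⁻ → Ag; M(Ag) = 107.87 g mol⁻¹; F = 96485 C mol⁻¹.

n(Ag) = m/M = 1.52 / 107.87 = 0.01409 mol.
Each Ag atom requires 1 electron, so n(e⁻) = 1 × 0.01409 = 0.01409 mol.
Q = n(e⁻)·F = 0.01409 × 96485 = 1360 C.
t = Q/I = 1360 / 0.9260 A = 1468 s = 0.408 h.

0.408 h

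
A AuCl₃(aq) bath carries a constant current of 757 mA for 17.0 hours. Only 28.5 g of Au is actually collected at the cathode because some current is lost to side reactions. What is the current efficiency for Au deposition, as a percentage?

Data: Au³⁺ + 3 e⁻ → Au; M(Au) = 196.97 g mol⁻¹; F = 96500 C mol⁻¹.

90.4 %

Q = I·t = 0.7570 × 61200 = 46330 C; n(e⁻) = 46330/96500 = 0.4801 mol.
Theoretical n(Au) = n(e⁻)/3 = 0.1600 mol, i.e. m_theo = 0.1600 × 196.97 = 31.52 g.
Efficiency = m_actual / m_theo = 28.5 / 31.52 = 90.4 %.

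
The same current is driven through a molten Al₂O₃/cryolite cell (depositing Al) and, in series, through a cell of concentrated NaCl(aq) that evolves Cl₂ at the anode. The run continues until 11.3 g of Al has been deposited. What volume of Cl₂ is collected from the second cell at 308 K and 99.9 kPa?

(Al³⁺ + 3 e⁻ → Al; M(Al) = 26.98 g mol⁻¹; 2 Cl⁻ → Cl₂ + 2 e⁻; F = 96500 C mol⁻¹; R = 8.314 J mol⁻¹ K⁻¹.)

n(Al) = 11.3 / 26.98 = 0.4188 mol, so n(e⁻) = 3 × 0.4188 = 1.256 mol.
The cells are in series, so the same 1.256 mol of electrons passes through the second cell.
2 Cl⁻ → Cl₂ + 2 e⁻ — 2 mol e⁻ per mol Cl₂, so n(Cl₂) = 1.256/2 = 0.6282 mol.
V = nRT/P = (0.6282 × 8.314 × 308) / (99.9 × 10³) = 0.0161 m³ = 16.1 L.

16.1 L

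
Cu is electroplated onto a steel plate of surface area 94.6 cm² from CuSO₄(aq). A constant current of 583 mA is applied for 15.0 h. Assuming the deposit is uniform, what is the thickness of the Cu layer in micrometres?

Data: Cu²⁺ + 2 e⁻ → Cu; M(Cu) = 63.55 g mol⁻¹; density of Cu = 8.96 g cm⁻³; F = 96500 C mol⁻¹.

122 μm

Q = I·t = 0.5830 × 54000 = 31480 C; n(e⁻) = 0.3262 mol.
n(Cu) = n(e⁻)/2 = 0.1631 mol, so m = 0.1631 × 63.55 = 10.37 g.
Volume = m/ρ = 10.37 / 8.96 = 1.157 cm³.
Thickness = V/A = 1.157 / 94.6 = 0.0122 cm = 122 μm.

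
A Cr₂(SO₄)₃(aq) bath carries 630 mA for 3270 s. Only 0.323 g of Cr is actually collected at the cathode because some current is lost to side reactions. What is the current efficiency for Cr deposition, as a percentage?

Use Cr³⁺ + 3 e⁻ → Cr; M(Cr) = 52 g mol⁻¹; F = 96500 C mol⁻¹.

87.3 %

Q = I·t = 0.6300 × 3270.0 = 2060 C; n(e⁻) = 2060/96500 = 0.02135 mol.
Theoretical n(Cr) = n(e⁻)/3 = 0.007116 mol, i.e. m_theo = 0.007116 × 52 = 0.3700 g.
Efficiency = m_actual / m_theo = 0.323 / 0.3700 = 87.3 %.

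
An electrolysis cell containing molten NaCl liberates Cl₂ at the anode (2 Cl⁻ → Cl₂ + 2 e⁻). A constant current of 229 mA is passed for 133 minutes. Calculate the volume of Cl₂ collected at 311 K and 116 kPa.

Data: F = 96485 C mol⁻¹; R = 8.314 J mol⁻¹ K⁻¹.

0.211 L

Q = I·t = 0.2290 A × 7980.0 s = 1827 C.
n(e⁻) = Q/F = 1827 / 96485 = 0.01894 mol.
2 electrons are transferred per Cl₂ molecule, so n(Cl₂) = 0.01894 / 2 = 0.009470 mol.
V = nRT/P = (0.009470 × 8.314 × 311) / (116 × 10³ Pa) = 2.11 × 10⁻⁴ m³ = 0.211 L.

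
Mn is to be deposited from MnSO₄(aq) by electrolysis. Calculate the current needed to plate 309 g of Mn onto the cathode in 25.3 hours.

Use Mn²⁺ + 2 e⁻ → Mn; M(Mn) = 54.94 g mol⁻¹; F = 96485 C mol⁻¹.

n(Mn) = 309 / 54.94 = 5.624 mol.
n(e⁻) = 2 × 5.624 = 11.25 mol.
Q = n(e⁻)·F = 11.25 × 96485 = 1085000 C.
I = Q/t = 1085000 / 91080 s = 11.9 A.

11.9 A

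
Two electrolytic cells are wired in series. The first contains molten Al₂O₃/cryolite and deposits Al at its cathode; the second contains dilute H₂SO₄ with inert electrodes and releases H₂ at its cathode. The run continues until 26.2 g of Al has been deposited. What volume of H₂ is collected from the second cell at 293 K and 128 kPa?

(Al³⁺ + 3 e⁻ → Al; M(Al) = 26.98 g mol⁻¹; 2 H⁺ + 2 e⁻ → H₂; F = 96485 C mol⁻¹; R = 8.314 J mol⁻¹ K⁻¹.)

n(Al) = 26.2 / 26.98 = 0.9711 mol, so n(e⁻) = 3 × 0.9711 = 2.913 mol.
The cells are in series, so the same 2.913 mol of electrons passes through the second cell.
2 H⁺ + 2 e⁻ → H₂ — 2 mol e⁻ per mol H₂, so n(H₂) = 2.913/2 = 1.457 mol.
V = nRT/P = (1.457 × 8.314 × 293) / (128 × 10³) = 0.0277 m³ = 27.7 L.

27.7 L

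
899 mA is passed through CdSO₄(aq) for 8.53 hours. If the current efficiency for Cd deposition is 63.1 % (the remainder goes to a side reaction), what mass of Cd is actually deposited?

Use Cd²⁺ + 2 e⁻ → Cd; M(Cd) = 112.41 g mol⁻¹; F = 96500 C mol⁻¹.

Q = I·t = 0.8990 × 30708 = 27610 C.
n(e⁻) = 27610/96500 = 0.2861 mol; theoretically n(Cd) = 0.2861/2 = 0.1430 mol, m_theo = 16.08 g.
At 63.1 % efficiency, m_actual = 0.631 × 16.08 = 10.1 g.

10.1 g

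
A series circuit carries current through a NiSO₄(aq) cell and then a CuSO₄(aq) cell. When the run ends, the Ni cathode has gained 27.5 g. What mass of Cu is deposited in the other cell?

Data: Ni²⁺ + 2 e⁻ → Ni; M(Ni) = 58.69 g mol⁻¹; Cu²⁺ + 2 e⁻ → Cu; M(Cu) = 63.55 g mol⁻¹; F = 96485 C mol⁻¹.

n(Ni) = 27.5 / 58.69 = 0.4686 mol.
Since Ni²⁺ + 2 e⁻ → Ni, n(e⁻) passed = 2 × 0.4686 = 0.9371 mol.
Cells in series carry the same charge, so the same 0.9371 mol of electrons passes through cell 2.
Cu²⁺ + 2 e⁻ → Cu, so n(Cu) = 0.9371 / 2 = 0.4686 mol.
m(Cu) = 0.4686 × 63.55 = 29.8 g.

29.8 g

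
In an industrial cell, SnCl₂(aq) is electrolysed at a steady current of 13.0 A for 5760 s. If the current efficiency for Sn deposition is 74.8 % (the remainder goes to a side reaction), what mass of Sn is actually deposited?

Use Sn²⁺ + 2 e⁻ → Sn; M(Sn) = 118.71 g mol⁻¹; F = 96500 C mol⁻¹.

Q = I·t = 13.00 × 5760.0 = 74880 C.
n(e⁻) = 74880/96500 = 0.7760 mol; theoretically n(Sn) = 0.7760/2 = 0.3880 mol, m_theo = 46.06 g.
At 74.8 % efficiency, m_actual = 0.748 × 46.06 = 34.5 g.

34.5 g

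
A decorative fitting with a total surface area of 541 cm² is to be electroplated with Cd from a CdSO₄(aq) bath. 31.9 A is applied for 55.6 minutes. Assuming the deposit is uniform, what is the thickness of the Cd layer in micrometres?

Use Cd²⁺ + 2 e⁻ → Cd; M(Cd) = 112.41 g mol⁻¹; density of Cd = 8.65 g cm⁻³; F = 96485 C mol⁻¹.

Q = I·t = 31.90 × 3336.0 = 106400 C; n(e⁻) = 1.103 mol.
n(Cd) = n(e⁻)/2 = 0.5515 mol, so m = 0.5515 × 112.41 = 61.99 g.
Volume = m/ρ = 61.99 / 8.65 = 7.167 cm³.
Thickness = V/A = 7.167 / 541 = 0.0132 cm = 132 μm.

132 μm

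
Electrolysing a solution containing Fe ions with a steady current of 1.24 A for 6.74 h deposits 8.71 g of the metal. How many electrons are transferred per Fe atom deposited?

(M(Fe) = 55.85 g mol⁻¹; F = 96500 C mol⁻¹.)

2

Q = I·t = 1.240 A × 24264 s = 30090 C, so n(e⁻) = 30090/96500 = 0.3118 mol.
n(Fe) deposited = 8.71 / 55.85 = 0.1560 mol.
Electrons per atom = n(e⁻)/n(Fe) = 0.3118 / 0.1560 = 2.00 ≈ 2, so the ion is Fe²⁺.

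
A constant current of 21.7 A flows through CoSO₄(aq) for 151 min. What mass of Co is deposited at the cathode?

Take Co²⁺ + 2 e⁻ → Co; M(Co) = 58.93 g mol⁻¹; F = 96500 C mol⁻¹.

Q = I·t = 21.70 A × 9060.0 s = 196600 C.
n(e⁻) = Q/F = 196600 / 96500 = 2.037 mol.
Co²⁺ + 2 e⁻ → Co, so n(Co) = n(e⁻)/2 = 1.019 mol.
m = n·M = 1.019 × 58.93 = 60.0 g.

60.0 g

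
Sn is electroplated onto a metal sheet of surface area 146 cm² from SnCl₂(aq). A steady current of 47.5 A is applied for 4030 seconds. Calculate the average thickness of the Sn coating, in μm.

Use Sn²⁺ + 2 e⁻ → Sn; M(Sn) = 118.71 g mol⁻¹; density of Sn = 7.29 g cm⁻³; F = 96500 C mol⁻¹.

1110 μm

Q = I·t = 47.50 × 4030.0 = 191400 C; n(e⁻) = 1.984 mol.
n(Sn) = n(e⁻)/2 = 0.9918 mol, so m = 0.9918 × 118.71 = 117.7 g.
Volume = m/ρ = 117.7 / 7.29 = 16.15 cm³.
Thickness = V/A = 16.15 / 146 = 0.111 cm = 1110 μm.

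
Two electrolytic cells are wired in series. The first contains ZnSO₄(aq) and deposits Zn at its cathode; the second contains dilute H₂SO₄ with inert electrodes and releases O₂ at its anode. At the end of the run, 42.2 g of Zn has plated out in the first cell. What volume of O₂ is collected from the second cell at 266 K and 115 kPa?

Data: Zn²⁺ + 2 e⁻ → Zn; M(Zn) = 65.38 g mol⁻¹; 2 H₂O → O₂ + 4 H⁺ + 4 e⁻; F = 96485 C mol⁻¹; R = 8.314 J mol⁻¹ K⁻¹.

6.21 L

n(Zn) = 42.2 / 65.38 = 0.6455 mol, so n(e⁻) = 2 × 0.6455 = 1.291 mol.
The cells are in series, so the same 1.291 mol of electrons passes through the second cell.
2 H₂O → O₂ + 4 H⁺ + 4 e⁻ — 4 mol e⁻ per mol O₂, so n(O₂) = 1.291/4 = 0.3227 mol.
V = nRT/P = (0.3227 × 8.314 × 266) / (115 × 10³) = 0.00621 m³ = 6.21 L.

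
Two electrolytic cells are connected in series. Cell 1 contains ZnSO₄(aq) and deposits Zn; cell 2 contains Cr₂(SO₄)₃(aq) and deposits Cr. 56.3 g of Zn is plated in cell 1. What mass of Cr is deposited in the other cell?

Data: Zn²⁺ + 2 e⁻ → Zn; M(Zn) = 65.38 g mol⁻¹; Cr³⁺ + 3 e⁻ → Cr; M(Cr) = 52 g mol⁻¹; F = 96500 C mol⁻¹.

29.9 g

n(Zn) = 56.3 / 65.38 = 0.8611 mol.
Since Zn²⁺ + 2 e⁻ → Zn, n(e⁻) passed = 2 × 0.8611 = 1.722 mol.
Cells in series carry the same charge, so the same 1.722 mol of electrons passes through cell 2.
Cr³⁺ + 3 e⁻ → Cr, so n(Cr) = 1.722 / 3 = 0.5741 mol.
m(Cr) = 0.5741 × 52 = 29.9 g.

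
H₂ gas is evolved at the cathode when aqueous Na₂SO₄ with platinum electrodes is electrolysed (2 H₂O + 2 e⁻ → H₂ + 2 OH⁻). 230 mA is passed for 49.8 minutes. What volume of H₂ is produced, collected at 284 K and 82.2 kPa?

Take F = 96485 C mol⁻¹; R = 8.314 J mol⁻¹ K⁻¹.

Q = I·t = 0.2300 A × 2988.0 s = 687.2 C.
n(e⁻) = Q/F = 687.2 / 96485 = 0.007123 mol.
2 electrons are transferred per H₂ molecule, so n(H₂) = 0.007123 / 2 = 0.003561 mol.
V = nRT/P = (0.003561 × 8.314 × 284) / (82.2 × 10³ Pa) = 1.02 × 10⁻⁴ m³ = 0.102 L.

0.102 L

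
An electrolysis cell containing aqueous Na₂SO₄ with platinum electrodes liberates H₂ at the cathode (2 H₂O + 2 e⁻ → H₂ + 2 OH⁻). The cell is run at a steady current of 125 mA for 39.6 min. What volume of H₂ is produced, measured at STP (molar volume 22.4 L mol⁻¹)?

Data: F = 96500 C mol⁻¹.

0.0345 L

Q = I·t = 0.1250 A × 2376.0 s = 297.0 C.
n(e⁻) = Q/F = 297.0 / 96500 = 0.003078 mol.
2 electrons are transferred per H₂ molecule, so n(H₂) = 0.003078 / 2 = 0.001539 mol.
V = n × V_m = 0.001539 × 22.4 = 0.0345 L.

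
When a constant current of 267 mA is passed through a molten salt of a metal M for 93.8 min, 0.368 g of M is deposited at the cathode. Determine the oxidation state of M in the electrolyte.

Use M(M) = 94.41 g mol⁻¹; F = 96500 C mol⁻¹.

+4

Q = I·t = 0.2670 A × 5628.0 s = 1503 C, so n(e⁻) = 1503/96500 = 0.01557 mol.
n(M) deposited = 0.368 / 94.41 = 0.003898 mol.
Electrons per atom = n(e⁻)/n(M) = 0.01557 / 0.003898 = 3.99 ≈ 4, so the ion is M⁴⁺.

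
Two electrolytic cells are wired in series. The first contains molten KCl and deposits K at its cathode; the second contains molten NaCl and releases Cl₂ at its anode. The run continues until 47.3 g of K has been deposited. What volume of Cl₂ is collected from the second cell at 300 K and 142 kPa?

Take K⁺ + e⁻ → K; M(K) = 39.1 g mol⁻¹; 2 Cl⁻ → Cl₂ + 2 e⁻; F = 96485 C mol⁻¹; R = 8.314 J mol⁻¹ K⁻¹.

10.6 L

n(K) = 47.3 / 39.1 = 1.210 mol, so n(e⁻) = 1 × 1.210 = 1.210 mol.
The cells are in series, so the same 1.210 mol of electrons passes through the second cell.
2 Cl⁻ → Cl₂ + 2 e⁻ — 2 mol e⁻ per mol Cl₂, so n(Cl₂) = 1.210/2 = 0.6049 mol.
V = nRT/P = (0.6049 × 8.314 × 300) / (142 × 10³) = 0.0106 m³ = 10.6 L.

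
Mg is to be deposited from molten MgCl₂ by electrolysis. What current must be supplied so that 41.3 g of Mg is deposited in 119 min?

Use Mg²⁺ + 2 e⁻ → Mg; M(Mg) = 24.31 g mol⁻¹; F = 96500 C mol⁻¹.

45.9 A

n(Mg) = 41.3 / 24.31 = 1.699 mol.
n(e⁻) = 2 × 1.699 = 3.398 mol.
Q = n(e⁻)·F = 3.398 × 96500 = 327900 C.
I = Q/t = 327900 / 7140.0 s = 45.9 A.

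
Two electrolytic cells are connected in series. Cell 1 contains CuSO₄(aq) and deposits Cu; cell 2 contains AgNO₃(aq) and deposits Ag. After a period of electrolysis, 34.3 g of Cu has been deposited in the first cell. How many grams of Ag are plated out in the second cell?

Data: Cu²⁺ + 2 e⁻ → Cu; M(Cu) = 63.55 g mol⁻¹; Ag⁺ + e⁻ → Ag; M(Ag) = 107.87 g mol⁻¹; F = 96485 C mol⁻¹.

n(Cu) = 34.3 / 63.55 = 0.5397 mol.
Since Cu²⁺ + 2 e⁻ → Cu, n(e⁻) passed = 2 × 0.5397 = 1.079 mol.
Cells in series carry the same charge, so the same 1.079 mol of electrons passes through cell 2.
Ag⁺ + e⁻ → Ag, so n(Ag) = 1.079 / 1 = 1.079 mol.
m(Ag) = 1.079 × 107.87 = 116 g.

116 g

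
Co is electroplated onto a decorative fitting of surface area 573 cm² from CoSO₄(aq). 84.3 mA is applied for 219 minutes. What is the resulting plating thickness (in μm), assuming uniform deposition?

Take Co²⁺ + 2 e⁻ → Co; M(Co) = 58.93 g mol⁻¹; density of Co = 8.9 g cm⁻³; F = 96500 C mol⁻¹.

0.663 μm

Q = I·t = 0.08430 × 13140 = 1108 C; n(e⁻) = 0.01148 mol.
n(Co) = n(e⁻)/2 = 0.005739 mol, so m = 0.005739 × 58.93 = 0.3382 g.
Volume = m/ρ = 0.3382 / 8.9 = 0.03800 cm³.
Thickness = V/A = 0.03800 / 573 = 6.63 × 10⁻⁵ cm = 0.663 μm.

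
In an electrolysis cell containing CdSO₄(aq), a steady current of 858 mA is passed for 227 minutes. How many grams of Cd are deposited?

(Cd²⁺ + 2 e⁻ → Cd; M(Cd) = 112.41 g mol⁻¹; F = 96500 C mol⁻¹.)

Q = I·t = 0.8580 A × 13620 s = 11690 C.
n(e⁻) = Q/F = 11690 / 96500 = 0.1211 mol.
Cd²⁺ + 2 e⁻ → Cd, so n(Cd) = n(e⁻)/2 = 0.06055 mol.
m = n·M = 0.06055 × 112.41 = 6.81 g.

6.81 g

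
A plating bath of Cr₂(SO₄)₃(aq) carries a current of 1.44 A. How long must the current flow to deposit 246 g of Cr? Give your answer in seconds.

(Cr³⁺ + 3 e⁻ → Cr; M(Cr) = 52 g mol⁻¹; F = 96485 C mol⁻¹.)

n(Cr) = m/M = 246 / 52 = 4.731 mol.
Each Cr atom requires 3 electrons, so n(e⁻) = 3 × 4.731 = 14.19 mol.
Q = n(e⁻)·F = 14.19 × 96485 = 1369000 C.
t = Q/I = 1369000 / 1.440 A = 950900 s.

9.51 × 10⁵ s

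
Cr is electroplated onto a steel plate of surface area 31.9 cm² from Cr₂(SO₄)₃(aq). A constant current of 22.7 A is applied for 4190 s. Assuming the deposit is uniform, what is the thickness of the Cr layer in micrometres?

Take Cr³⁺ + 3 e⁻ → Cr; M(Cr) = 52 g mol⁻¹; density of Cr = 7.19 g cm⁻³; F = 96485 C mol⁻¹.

Q = I·t = 22.70 × 4190.0 = 95110 C; n(e⁻) = 0.9858 mol.
n(Cr) = n(e⁻)/3 = 0.3286 mol, so m = 0.3286 × 52 = 17.09 g.
Volume = m/ρ = 17.09 / 7.19 = 2.376 cm³.
Thickness = V/A = 2.376 / 31.9 = 0.0745 cm = 745 μm.

745 μm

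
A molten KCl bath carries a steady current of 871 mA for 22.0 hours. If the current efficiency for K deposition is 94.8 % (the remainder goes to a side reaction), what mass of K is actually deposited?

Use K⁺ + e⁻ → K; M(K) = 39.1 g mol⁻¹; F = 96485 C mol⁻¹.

Q = I·t = 0.8710 × 79200 = 68980 C.
n(e⁻) = 68980/96485 = 0.7150 mol; theoretically n(K) = 0.7150/1 = 0.7150 mol, m_theo = 27.96 g.
At 94.8 % efficiency, m_actual = 0.948 × 27.96 = 26.5 g.

26.5 g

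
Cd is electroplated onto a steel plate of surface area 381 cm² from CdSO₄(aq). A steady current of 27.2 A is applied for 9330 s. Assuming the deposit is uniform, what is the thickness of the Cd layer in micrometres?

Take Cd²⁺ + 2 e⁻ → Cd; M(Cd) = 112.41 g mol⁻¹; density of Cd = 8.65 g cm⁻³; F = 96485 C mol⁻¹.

449 μm

Q = I·t = 27.20 × 9330.0 = 253800 C; n(e⁻) = 2.630 mol.
n(Cd) = n(e⁻)/2 = 1.315 mol, so m = 1.315 × 112.41 = 147.8 g.
Volume = m/ρ = 147.8 / 8.65 = 17.09 cm³.
Thickness = V/A = 17.09 / 381 = 0.0449 cm = 449 μm.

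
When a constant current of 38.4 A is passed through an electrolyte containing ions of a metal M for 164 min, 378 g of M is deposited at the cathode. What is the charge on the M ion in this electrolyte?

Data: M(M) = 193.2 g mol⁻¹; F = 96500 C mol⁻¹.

+2

Q = I·t = 38.40 A × 9840.0 s = 377900 C, so n(e⁻) = 377900/96500 = 3.916 mol.
n(M) deposited = 378 / 193.2 = 1.957 mol.
Electrons per atom = n(e⁻)/n(M) = 3.916 / 1.957 = 2.00 ≈ 2, so the ion is M²⁺.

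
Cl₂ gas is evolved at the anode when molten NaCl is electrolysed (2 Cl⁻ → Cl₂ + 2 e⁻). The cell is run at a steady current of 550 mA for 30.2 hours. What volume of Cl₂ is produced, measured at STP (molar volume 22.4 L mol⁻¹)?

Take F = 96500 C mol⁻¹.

6.94 L

Q = I·t = 0.5500 A × 108720 s = 59800 C.
n(e⁻) = Q/F = 59800 / 96500 = 0.6196 mol.
2 electrons are transferred per Cl₂ molecule, so n(Cl₂) = 0.6196 / 2 = 0.3098 mol.
V = n × V_m = 0.3098 × 22.4 = 6.94 L.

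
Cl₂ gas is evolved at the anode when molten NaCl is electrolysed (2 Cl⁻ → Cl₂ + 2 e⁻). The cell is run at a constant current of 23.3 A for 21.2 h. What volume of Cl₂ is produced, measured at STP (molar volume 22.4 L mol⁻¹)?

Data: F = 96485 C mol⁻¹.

206 L

Q = I·t = 23.30 A × 76320 s = 1778000 C.
n(e⁻) = Q/F = 1778000 / 96485 = 18.43 mol.
2 electrons are transferred per Cl₂ molecule, so n(Cl₂) = 18.43 / 2 = 9.215 mol.
V = n × V_m = 9.215 × 22.4 = 206 L.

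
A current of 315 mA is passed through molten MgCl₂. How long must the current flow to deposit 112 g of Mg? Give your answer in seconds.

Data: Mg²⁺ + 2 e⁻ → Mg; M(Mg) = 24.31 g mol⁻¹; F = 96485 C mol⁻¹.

n(Mg) = m/M = 112 / 24.31 = 4.607 mol.
Each Mg atom requires 2 electrons, so n(e⁻) = 2 × 4.607 = 9.214 mol.
Q = n(e⁻)·F = 9.214 × 96485 = 889000 C.
t = Q/I = 889000 / 0.3150 A = 2822000 s.

2.82 × 10⁶ s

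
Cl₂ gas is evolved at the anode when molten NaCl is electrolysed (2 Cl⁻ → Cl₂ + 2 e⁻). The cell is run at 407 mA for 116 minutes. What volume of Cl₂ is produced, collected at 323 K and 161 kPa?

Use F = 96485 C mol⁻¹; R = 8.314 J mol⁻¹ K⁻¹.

0.245 L

Q = I·t = 0.4070 A × 6960.0 s = 2833 C.
n(e⁻) = Q/F = 2833 / 96485 = 0.02936 mol.
2 electrons are transferred per Cl₂ molecule, so n(Cl₂) = 0.02936 / 2 = 0.01468 mol.
V = nRT/P = (0.01468 × 8.314 × 323) / (161 × 10³ Pa) = 2.45 × 10⁻⁴ m³ = 0.245 L.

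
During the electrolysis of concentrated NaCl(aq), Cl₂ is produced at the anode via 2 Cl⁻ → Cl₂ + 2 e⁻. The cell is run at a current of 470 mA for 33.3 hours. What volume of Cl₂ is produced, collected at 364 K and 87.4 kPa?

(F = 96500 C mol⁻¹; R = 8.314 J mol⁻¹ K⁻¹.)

10.1 L

Q = I·t = 0.4700 A × 119880 s = 56340 C.
n(e⁻) = Q/F = 56340 / 96500 = 0.5839 mol.
2 electrons are transferred per Cl₂ molecule, so n(Cl₂) = 0.5839 / 2 = 0.2919 mol.
V = nRT/P = (0.2919 × 8.314 × 364) / (87.4 × 10³ Pa) = 0.0101 m³ = 10.1 L.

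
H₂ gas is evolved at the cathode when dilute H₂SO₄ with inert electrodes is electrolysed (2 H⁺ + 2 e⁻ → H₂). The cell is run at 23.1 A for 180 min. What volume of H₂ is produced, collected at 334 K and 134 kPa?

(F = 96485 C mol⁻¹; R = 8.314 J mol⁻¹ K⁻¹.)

Q = I·t = 23.10 A × 10800 s = 249500 C.
n(e⁻) = Q/F = 249500 / 96485 = 2.586 mol.
2 electrons are transferred per H₂ molecule, so n(H₂) = 2.586 / 2 = 1.293 mol.
V = nRT/P = (1.293 × 8.314 × 334) / (134 × 10³ Pa) = 0.0268 m³ = 26.8 L.

26.8 L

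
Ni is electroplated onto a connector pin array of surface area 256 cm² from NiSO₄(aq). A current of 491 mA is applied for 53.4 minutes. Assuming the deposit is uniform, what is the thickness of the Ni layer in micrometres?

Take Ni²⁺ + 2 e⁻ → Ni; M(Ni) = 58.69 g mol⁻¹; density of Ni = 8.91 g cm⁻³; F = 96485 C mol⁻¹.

2.10 μm

Q = I·t = 0.4910 × 3204.0 = 1573 C; n(e⁻) = 0.01630 mol.
n(Ni) = n(e⁻)/2 = 0.008152 mol, so m = 0.008152 × 58.69 = 0.4785 g.
Volume = m/ρ = 0.4785 / 8.91 = 0.05370 cm³.
Thickness = V/A = 0.05370 / 256 = 2.10 × 10⁻⁴ cm = 2.10 μm.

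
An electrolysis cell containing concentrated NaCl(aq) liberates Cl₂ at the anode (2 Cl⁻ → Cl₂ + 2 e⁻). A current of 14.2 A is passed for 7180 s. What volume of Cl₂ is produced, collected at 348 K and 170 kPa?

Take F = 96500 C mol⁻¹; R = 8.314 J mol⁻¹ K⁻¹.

Q = I·t = 14.20 A × 7180.0 s = 102000 C.
n(e⁻) = Q/F = 102000 / 96500 = 1.057 mol.
2 electrons are transferred per Cl₂ molecule, so n(Cl₂) = 1.057 / 2 = 0.5283 mol.
V = nRT/P = (0.5283 × 8.314 × 348) / (170 × 10³ Pa) = 0.00899 m³ = 8.99 L.

8.99 L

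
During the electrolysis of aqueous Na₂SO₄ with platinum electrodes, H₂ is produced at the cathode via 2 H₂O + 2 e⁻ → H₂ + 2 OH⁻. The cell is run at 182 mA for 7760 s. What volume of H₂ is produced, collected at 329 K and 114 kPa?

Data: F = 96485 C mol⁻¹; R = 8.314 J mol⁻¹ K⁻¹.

0.176 L

Q = I·t = 0.1820 A × 7760.0 s = 1412 C.
n(e⁻) = Q/F = 1412 / 96485 = 0.01464 mol.
2 electrons are transferred per H₂ molecule, so n(H₂) = 0.01464 / 2 = 0.007319 mol.
V = nRT/P = (0.007319 × 8.314 × 329) / (114 × 10³ Pa) = 1.76 × 10⁻⁴ m³ = 0.176 L.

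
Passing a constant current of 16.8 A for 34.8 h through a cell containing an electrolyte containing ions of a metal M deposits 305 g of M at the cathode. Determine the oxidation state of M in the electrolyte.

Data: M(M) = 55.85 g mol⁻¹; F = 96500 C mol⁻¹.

Q = I·t = 16.80 A × 125280 s = 2105000 C, so n(e⁻) = 2105000/96500 = 21.81 mol.
n(M) deposited = 305 / 55.85 = 5.461 mol.
Electrons per atom = n(e⁻)/n(M) = 21.81 / 5.461 = 3.99 ≈ 4, so the ion is M⁴⁺.

+4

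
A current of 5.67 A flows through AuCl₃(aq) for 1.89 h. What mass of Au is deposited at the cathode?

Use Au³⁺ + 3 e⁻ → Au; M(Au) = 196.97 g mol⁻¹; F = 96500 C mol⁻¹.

Q = I·t = 5.670 A × 6804.0 s = 38580 C.
n(e⁻) = Q/F = 38580 / 96500 = 0.3998 mol.
Au³⁺ + 3 e⁻ → Au, so n(Au) = n(e⁻)/3 = 0.1333 mol.
m = n·M = 0.1333 × 196.97 = 26.2 g.

26.2 g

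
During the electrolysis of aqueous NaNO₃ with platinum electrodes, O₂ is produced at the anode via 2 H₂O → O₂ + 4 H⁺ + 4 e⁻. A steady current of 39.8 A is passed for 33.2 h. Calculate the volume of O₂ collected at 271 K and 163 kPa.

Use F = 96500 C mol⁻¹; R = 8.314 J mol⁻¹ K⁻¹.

Q = I·t = 39.80 A × 119520 s = 4757000 C.
n(e⁻) = Q/F = 4757000 / 96500 = 49.29 mol.
4 electrons are transferred per O₂ molecule, so n(O₂) = 49.29 / 4 = 12.32 mol.
V = nRT/P = (12.32 × 8.314 × 271) / (163 × 10³ Pa) = 0.170 m³ = 170 L.

170 L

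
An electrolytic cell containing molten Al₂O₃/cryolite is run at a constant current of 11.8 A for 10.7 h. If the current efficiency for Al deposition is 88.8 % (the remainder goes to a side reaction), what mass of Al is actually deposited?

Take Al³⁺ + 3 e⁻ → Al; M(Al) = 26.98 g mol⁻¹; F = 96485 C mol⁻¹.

37.6 g

Q = I·t = 11.80 × 38520 = 454500 C.
n(e⁻) = 454500/96485 = 4.711 mol; theoretically n(Al) = 4.711/3 = 1.570 mol, m_theo = 42.37 g.
At 88.8 % efficiency, m_actual = 0.888 × 42.37 = 37.6 g.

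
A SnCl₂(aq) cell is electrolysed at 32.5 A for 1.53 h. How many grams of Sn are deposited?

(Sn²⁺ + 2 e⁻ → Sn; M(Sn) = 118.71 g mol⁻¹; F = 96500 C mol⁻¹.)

110 g

Q = I·t = 32.50 A × 5508.0 s = 179000 C.
n(e⁻) = Q/F = 179000 / 96500 = 1.855 mol.
Sn²⁺ + 2 e⁻ → Sn, so n(Sn) = n(e⁻)/2 = 0.9275 mol.
m = n·M = 0.9275 × 118.71 = 110 g.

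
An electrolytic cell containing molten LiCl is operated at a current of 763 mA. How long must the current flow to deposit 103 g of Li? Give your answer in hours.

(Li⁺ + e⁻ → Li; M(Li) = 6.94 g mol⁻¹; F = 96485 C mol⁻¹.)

n(Li) = m/M = 103 / 6.94 = 14.84 mol.
Each Li atom requires 1 electron, so n(e⁻) = 1 × 14.84 = 14.84 mol.
Q = n(e⁻)·F = 14.84 × 96485 = 1432000 C.
t = Q/I = 1432000 / 0.7630 A = 1877000 s = 521 h.

521 h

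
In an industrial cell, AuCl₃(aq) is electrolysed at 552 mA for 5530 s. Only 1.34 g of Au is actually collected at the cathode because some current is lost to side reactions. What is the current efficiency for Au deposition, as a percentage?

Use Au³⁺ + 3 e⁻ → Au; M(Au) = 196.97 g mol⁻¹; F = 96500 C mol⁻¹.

64.5 %

Q = I·t = 0.5520 × 5530.0 = 3053 C; n(e⁻) = 3053/96500 = 0.03163 mol.
Theoretical n(Au) = n(e⁻)/3 = 0.01054 mol, i.e. m_theo = 0.01054 × 196.97 = 2.077 g.
Efficiency = m_actual / m_theo = 1.34 / 2.077 = 64.5 %.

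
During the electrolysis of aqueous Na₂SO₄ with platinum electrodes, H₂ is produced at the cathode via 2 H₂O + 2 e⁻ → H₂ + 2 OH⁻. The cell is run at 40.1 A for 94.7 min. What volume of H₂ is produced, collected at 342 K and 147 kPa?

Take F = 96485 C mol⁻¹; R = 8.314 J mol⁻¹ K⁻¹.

Q = I·t = 40.10 A × 5682.0 s = 227800 C.
n(e⁻) = Q/F = 227800 / 96485 = 2.361 mol.
2 electrons are transferred per H₂ molecule, so n(H₂) = 2.361 / 2 = 1.181 mol.
V = nRT/P = (1.181 × 8.314 × 342) / (147 × 10³ Pa) = 0.0228 m³ = 22.8 L.

22.8 L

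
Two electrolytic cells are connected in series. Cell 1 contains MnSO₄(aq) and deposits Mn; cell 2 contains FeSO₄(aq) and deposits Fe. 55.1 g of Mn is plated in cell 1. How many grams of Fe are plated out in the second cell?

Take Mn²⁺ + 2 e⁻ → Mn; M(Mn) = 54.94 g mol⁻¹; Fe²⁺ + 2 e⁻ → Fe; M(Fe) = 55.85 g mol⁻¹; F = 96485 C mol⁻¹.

56.0 g

n(Mn) = 55.1 / 54.94 = 1.003 mol.
Since Mn²⁺ + 2 e⁻ → Mn, n(e⁻) passed = 2 × 1.003 = 2.006 mol.
Cells in series carry the same charge, so the same 2.006 mol of electrons passes through cell 2.
Fe²⁺ + 2 e⁻ → Fe, so n(Fe) = 2.006 / 2 = 1.003 mol.
m(Fe) = 1.003 × 55.85 = 56.0 g.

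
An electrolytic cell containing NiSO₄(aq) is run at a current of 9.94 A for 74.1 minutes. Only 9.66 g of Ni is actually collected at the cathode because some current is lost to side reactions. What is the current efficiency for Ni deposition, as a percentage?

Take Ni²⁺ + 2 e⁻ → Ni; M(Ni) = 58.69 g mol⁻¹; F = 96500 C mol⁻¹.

Q = I·t = 9.940 × 4446.0 = 44190 C; n(e⁻) = 44190/96500 = 0.4580 mol.
Theoretical n(Ni) = n(e⁻)/2 = 0.2290 mol, i.e. m_theo = 0.2290 × 58.69 = 13.44 g.
Efficiency = m_actual / m_theo = 9.66 / 13.44 = 71.9 %.

71.9 %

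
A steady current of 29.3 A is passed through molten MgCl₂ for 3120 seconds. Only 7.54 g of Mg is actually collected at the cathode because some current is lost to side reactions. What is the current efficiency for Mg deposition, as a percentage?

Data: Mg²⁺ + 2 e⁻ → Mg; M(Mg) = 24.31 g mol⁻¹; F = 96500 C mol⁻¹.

65.5 %

Q = I·t = 29.30 × 3120.0 = 91420 C; n(e⁻) = 91420/96500 = 0.9473 mol.
Theoretical n(Mg) = n(e⁻)/2 = 0.4737 mol, i.e. m_theo = 0.4737 × 24.31 = 11.51 g.
Efficiency = m_actual / m_theo = 7.54 / 11.51 = 65.5 %.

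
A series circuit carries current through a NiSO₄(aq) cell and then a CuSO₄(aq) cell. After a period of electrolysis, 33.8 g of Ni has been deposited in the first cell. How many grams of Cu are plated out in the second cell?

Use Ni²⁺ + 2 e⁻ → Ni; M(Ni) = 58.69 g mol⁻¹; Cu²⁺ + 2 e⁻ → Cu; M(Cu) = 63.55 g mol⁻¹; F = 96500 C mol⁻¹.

36.6 g

n(Ni) = 33.8 / 58.69 = 0.5759 mol.
Since Ni²⁺ + 2 e⁻ → Ni, n(e⁻) passed = 2 × 0.5759 = 1.152 mol.
Cells in series carry the same charge, so the same 1.152 mol of electrons passes through cell 2.
Cu²⁺ + 2 e⁻ → Cu, so n(Cu) = 1.152 / 2 = 0.5759 mol.
m(Cu) = 0.5759 × 63.55 = 36.6 g.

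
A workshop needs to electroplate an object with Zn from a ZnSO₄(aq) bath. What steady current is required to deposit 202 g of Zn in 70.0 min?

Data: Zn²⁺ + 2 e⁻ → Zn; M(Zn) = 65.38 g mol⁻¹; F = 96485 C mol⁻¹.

142 A

n(Zn) = 202 / 65.38 = 3.090 mol.
n(e⁻) = 2 × 3.090 = 6.179 mol.
Q = n(e⁻)·F = 6.179 × 96485 = 596200 C.
I = Q/t = 596200 / 4200.0 s = 142 A.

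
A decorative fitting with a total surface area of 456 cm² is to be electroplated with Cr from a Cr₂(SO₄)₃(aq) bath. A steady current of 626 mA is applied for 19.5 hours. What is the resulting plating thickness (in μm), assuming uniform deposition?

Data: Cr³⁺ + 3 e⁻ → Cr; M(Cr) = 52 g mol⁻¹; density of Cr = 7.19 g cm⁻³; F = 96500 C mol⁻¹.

Q = I·t = 0.6260 × 70200 = 43950 C; n(e⁻) = 0.4554 mol.
n(Cr) = n(e⁻)/3 = 0.1518 mol, so m = 0.1518 × 52 = 7.893 g.
Volume = m/ρ = 7.893 / 7.19 = 1.098 cm³.
Thickness = V/A = 1.098 / 456 = 0.00241 cm = 24.1 μm.

24.1 μm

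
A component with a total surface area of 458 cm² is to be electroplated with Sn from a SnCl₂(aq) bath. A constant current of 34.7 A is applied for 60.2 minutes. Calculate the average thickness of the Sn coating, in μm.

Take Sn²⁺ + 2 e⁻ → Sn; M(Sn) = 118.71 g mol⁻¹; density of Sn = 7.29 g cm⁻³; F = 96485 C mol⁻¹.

Q = I·t = 34.70 × 3612.0 = 125300 C; n(e⁻) = 1.299 mol.
n(Sn) = n(e⁻)/2 = 0.6495 mol, so m = 0.6495 × 118.71 = 77.10 g.
Volume = m/ρ = 77.10 / 7.29 = 10.58 cm³.
Thickness = V/A = 10.58 / 458 = 0.0231 cm = 231 μm.

231 μm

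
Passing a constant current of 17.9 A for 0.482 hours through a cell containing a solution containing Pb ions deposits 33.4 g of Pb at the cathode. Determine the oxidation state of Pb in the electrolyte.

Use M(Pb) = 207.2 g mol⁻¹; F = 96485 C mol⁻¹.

Q = I·t = 17.90 A × 1735.2 s = 31060 C, so n(e⁻) = 31060/96485 = 0.3219 mol.
n(Pb) deposited = 33.4 / 207.2 = 0.1612 mol.
Electrons per atom = n(e⁻)/n(Pb) = 0.3219 / 0.1612 = 2.00 ≈ 2, so the ion is Pb²⁺.

+2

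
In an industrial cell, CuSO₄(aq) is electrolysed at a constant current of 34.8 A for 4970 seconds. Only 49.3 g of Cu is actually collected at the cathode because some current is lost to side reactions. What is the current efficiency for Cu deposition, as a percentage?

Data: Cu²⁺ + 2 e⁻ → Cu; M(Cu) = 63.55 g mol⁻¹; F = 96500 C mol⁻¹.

86.6 %

Q = I·t = 34.80 × 4970.0 = 173000 C; n(e⁻) = 173000/96500 = 1.792 mol.
Theoretical n(Cu) = n(e⁻)/2 = 0.8961 mol, i.e. m_theo = 0.8961 × 63.55 = 56.95 g.
Efficiency = m_actual / m_theo = 49.3 / 56.95 = 86.6 %.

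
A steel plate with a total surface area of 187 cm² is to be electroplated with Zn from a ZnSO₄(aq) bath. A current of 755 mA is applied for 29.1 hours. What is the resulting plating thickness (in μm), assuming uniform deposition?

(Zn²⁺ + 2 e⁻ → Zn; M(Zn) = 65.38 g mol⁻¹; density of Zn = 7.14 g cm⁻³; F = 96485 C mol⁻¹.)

Q = I·t = 0.7550 × 104760 = 79090 C; n(e⁻) = 0.8198 mol.
n(Zn) = n(e⁻)/2 = 0.4099 mol, so m = 0.4099 × 65.38 = 26.80 g.
Volume = m/ρ = 26.80 / 7.14 = 3.753 cm³.
Thickness = V/A = 3.753 / 187 = 0.0201 cm = 201 μm.

201 μm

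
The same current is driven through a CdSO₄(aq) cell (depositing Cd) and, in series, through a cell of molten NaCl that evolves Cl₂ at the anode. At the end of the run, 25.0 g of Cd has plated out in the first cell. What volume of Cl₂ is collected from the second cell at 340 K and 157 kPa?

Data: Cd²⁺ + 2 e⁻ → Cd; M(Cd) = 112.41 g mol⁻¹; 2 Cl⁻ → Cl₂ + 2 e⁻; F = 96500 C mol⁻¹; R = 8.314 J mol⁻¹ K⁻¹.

4.00 L

n(Cd) = 25.0 / 112.41 = 0.2224 mol, so n(e⁻) = 2 × 0.2224 = 0.4448 mol.
The cells are in series, so the same 0.4448 mol of electrons passes through the second cell.
2 Cl⁻ → Cl₂ + 2 e⁻ — 2 mol e⁻ per mol Cl₂, so n(Cl₂) = 0.4448/2 = 0.2224 mol.
V = nRT/P = (0.2224 × 8.314 × 340) / (157 × 10³) = 0.00400 m³ = 4.00 L.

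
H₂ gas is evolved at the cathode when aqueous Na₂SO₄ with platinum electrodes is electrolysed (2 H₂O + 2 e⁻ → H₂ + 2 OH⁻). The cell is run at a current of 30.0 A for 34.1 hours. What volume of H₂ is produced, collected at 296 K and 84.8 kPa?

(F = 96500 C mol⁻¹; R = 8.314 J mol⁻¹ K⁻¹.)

554 L

Q = I·t = 30.00 A × 122760 s = 3683000 C.
n(e⁻) = Q/F = 3683000 / 96500 = 38.16 mol.
2 electrons are transferred per H₂ molecule, so n(H₂) = 38.16 / 2 = 19.08 mol.
V = nRT/P = (19.08 × 8.314 × 296) / (84.8 × 10³ Pa) = 0.554 m³ = 554 L.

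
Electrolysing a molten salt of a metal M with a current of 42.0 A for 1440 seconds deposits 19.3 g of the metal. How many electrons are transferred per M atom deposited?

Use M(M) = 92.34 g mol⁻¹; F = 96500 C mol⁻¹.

Q = I·t = 42.00 A × 1440.0 s = 60480 C, so n(e⁻) = 60480/96500 = 0.6267 mol.
n(M) deposited = 19.3 / 92.34 = 0.2090 mol.
Electrons per atom = n(e⁻)/n(M) = 0.6267 / 0.2090 = 3.00 ≈ 3, so the ion is M³⁺.

3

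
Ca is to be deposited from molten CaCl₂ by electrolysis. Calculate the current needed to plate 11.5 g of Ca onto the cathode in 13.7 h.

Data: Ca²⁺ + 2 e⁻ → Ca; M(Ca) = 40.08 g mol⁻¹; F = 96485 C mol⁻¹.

1.12 A

n(Ca) = 11.5 / 40.08 = 0.2869 mol.
n(e⁻) = 2 × 0.2869 = 0.5739 mol.
Q = n(e⁻)·F = 0.5739 × 96485 = 55370 C.
I = Q/t = 55370 / 49320 s = 1.12 A.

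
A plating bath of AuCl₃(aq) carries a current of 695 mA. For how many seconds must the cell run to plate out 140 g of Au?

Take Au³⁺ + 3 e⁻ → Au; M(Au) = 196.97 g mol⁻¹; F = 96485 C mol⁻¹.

2.96 × 10⁵ s

n(Au) = m/M = 140 / 196.97 = 0.7108 mol.
Each Au atom requires 3 electrons, so n(e⁻) = 3 × 0.7108 = 2.132 mol.
Q = n(e⁻)·F = 2.132 × 96485 = 205700 C.
t = Q/I = 205700 / 0.6950 A = 296000 s.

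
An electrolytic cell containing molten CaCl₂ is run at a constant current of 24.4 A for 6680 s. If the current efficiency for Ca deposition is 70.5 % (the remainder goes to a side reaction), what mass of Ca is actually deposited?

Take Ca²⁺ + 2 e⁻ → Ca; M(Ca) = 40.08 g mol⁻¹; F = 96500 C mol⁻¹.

23.9 g

Q = I·t = 24.40 × 6680.0 = 163000 C.
n(e⁻) = 163000/96500 = 1.689 mol; theoretically n(Ca) = 1.689/2 = 0.8445 mol, m_theo = 33.85 g.
At 70.5 % efficiency, m_actual = 0.705 × 33.85 = 23.9 g.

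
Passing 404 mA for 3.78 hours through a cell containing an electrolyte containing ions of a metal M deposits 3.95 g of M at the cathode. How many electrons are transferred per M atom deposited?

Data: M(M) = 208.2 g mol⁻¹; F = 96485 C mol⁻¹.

3

Q = I·t = 0.4040 A × 13608 s = 5498 C, so n(e⁻) = 5498/96485 = 0.05698 mol.
n(M) deposited = 3.95 / 208.2 = 0.01897 mol.
Electrons per atom = n(e⁻)/n(M) = 0.05698 / 0.01897 = 3.00 ≈ 3, so the ion is M³⁺.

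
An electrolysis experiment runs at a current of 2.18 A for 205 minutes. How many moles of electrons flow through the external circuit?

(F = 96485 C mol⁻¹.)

Q = I·t = 2.180 A × 12300 s = 26810 C.
n(e⁻) = Q/F = 26810 / 96485 = 0.278 mol.

0.278 mol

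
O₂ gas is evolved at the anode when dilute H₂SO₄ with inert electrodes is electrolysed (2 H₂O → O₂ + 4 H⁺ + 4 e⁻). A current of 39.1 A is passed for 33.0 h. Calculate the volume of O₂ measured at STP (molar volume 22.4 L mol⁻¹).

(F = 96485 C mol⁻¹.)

Q = I·t = 39.10 A × 118800 s = 4645000 C.
n(e⁻) = Q/F = 4645000 / 96485 = 48.14 mol.
4 electrons are transferred per O₂ molecule, so n(O₂) = 48.14 / 4 = 12.04 mol.
V = n × V_m = 12.04 × 22.4 = 270 L.

270 L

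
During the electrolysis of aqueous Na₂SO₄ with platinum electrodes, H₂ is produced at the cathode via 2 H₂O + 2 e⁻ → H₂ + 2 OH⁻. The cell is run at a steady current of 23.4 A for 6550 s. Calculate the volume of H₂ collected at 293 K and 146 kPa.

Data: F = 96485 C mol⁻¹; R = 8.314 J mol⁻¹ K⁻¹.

13.3 L

Q = I·t = 23.40 A × 6550.0 s = 153300 C.
n(e⁻) = Q/F = 153300 / 96485 = 1.589 mol.
2 electrons are transferred per H₂ molecule, so n(H₂) = 1.589 / 2 = 0.7943 mol.
V = nRT/P = (0.7943 × 8.314 × 293) / (146 × 10³ Pa) = 0.0133 m³ = 13.3 L.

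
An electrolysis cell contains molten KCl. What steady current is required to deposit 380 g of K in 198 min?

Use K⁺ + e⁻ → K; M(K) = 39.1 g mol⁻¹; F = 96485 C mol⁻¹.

n(K) = 380 / 39.1 = 9.719 mol.
n(e⁻) = 1 × 9.719 = 9.719 mol.
Q = n(e⁻)·F = 9.719 × 96485 = 937700 C.
I = Q/t = 937700 / 11880 s = 78.9 A.

78.9 A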